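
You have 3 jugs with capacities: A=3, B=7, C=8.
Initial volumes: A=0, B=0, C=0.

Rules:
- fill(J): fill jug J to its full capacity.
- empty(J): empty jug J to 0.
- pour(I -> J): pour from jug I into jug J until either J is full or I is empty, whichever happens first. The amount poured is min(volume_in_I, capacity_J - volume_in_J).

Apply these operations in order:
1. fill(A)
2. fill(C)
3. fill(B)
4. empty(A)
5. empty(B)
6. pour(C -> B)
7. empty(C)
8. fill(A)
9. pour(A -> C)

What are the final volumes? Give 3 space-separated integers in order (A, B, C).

Step 1: fill(A) -> (A=3 B=0 C=0)
Step 2: fill(C) -> (A=3 B=0 C=8)
Step 3: fill(B) -> (A=3 B=7 C=8)
Step 4: empty(A) -> (A=0 B=7 C=8)
Step 5: empty(B) -> (A=0 B=0 C=8)
Step 6: pour(C -> B) -> (A=0 B=7 C=1)
Step 7: empty(C) -> (A=0 B=7 C=0)
Step 8: fill(A) -> (A=3 B=7 C=0)
Step 9: pour(A -> C) -> (A=0 B=7 C=3)

Answer: 0 7 3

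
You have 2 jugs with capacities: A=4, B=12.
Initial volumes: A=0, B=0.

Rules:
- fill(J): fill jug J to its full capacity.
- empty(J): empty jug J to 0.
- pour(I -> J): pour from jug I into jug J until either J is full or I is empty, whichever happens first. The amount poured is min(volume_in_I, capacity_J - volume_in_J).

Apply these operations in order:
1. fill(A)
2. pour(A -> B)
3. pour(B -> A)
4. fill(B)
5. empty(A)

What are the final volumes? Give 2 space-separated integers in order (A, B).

Step 1: fill(A) -> (A=4 B=0)
Step 2: pour(A -> B) -> (A=0 B=4)
Step 3: pour(B -> A) -> (A=4 B=0)
Step 4: fill(B) -> (A=4 B=12)
Step 5: empty(A) -> (A=0 B=12)

Answer: 0 12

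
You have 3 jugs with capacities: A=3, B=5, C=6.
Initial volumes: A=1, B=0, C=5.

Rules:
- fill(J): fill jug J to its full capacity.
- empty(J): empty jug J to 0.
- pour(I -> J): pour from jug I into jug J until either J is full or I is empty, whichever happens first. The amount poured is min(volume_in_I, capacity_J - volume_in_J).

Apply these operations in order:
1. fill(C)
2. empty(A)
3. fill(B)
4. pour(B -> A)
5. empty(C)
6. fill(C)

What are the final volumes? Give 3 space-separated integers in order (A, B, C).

Step 1: fill(C) -> (A=1 B=0 C=6)
Step 2: empty(A) -> (A=0 B=0 C=6)
Step 3: fill(B) -> (A=0 B=5 C=6)
Step 4: pour(B -> A) -> (A=3 B=2 C=6)
Step 5: empty(C) -> (A=3 B=2 C=0)
Step 6: fill(C) -> (A=3 B=2 C=6)

Answer: 3 2 6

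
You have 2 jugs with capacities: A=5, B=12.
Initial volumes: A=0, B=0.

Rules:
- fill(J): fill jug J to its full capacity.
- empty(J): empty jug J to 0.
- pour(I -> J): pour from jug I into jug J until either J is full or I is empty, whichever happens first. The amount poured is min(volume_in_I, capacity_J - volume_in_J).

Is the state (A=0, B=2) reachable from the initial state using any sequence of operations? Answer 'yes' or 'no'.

Answer: yes

Derivation:
BFS from (A=0, B=0):
  1. fill(B) -> (A=0 B=12)
  2. pour(B -> A) -> (A=5 B=7)
  3. empty(A) -> (A=0 B=7)
  4. pour(B -> A) -> (A=5 B=2)
  5. empty(A) -> (A=0 B=2)
Target reached → yes.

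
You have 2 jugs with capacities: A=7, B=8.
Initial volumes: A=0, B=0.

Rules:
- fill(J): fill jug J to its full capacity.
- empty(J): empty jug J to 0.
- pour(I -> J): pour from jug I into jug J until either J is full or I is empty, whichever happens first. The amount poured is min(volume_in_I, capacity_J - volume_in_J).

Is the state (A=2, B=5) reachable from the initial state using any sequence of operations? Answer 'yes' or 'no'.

Answer: no

Derivation:
BFS explored all 30 reachable states.
Reachable set includes: (0,0), (0,1), (0,2), (0,3), (0,4), (0,5), (0,6), (0,7), (0,8), (1,0), (1,8), (2,0) ...
Target (A=2, B=5) not in reachable set → no.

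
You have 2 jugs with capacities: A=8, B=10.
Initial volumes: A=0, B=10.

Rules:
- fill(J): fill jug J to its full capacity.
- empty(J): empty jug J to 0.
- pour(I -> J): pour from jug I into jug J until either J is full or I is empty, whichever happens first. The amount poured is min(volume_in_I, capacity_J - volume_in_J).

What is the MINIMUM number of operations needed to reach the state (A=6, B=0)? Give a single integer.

Answer: 6

Derivation:
BFS from (A=0, B=10). One shortest path:
  1. fill(A) -> (A=8 B=10)
  2. empty(B) -> (A=8 B=0)
  3. pour(A -> B) -> (A=0 B=8)
  4. fill(A) -> (A=8 B=8)
  5. pour(A -> B) -> (A=6 B=10)
  6. empty(B) -> (A=6 B=0)
Reached target in 6 moves.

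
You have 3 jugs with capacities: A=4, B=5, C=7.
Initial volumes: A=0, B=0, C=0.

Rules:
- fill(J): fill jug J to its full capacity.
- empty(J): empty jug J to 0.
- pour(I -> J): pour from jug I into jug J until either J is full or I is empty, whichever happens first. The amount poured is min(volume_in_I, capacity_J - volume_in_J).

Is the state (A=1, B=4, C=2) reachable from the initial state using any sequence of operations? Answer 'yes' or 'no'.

BFS explored all 168 reachable states.
Reachable set includes: (0,0,0), (0,0,1), (0,0,2), (0,0,3), (0,0,4), (0,0,5), (0,0,6), (0,0,7), (0,1,0), (0,1,1), (0,1,2), (0,1,3) ...
Target (A=1, B=4, C=2) not in reachable set → no.

Answer: no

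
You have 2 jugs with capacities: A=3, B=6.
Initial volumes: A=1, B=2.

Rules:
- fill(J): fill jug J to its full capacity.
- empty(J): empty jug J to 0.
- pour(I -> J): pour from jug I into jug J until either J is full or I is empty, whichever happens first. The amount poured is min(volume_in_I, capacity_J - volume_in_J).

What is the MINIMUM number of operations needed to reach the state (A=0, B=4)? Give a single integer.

Answer: 3

Derivation:
BFS from (A=1, B=2). One shortest path:
  1. fill(B) -> (A=1 B=6)
  2. pour(B -> A) -> (A=3 B=4)
  3. empty(A) -> (A=0 B=4)
Reached target in 3 moves.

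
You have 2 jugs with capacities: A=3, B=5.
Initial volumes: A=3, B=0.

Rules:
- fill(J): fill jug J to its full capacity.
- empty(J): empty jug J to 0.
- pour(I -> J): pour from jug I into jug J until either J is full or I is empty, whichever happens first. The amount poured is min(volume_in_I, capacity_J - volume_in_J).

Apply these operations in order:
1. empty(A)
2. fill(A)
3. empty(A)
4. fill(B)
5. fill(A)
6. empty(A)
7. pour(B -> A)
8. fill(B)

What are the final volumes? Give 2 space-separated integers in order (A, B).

Step 1: empty(A) -> (A=0 B=0)
Step 2: fill(A) -> (A=3 B=0)
Step 3: empty(A) -> (A=0 B=0)
Step 4: fill(B) -> (A=0 B=5)
Step 5: fill(A) -> (A=3 B=5)
Step 6: empty(A) -> (A=0 B=5)
Step 7: pour(B -> A) -> (A=3 B=2)
Step 8: fill(B) -> (A=3 B=5)

Answer: 3 5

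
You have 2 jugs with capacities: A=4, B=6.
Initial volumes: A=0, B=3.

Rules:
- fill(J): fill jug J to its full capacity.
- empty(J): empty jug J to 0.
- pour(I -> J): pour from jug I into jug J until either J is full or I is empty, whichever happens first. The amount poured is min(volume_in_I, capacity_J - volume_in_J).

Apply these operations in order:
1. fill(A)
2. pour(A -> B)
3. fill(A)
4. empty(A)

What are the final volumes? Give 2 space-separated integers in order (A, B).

Step 1: fill(A) -> (A=4 B=3)
Step 2: pour(A -> B) -> (A=1 B=6)
Step 3: fill(A) -> (A=4 B=6)
Step 4: empty(A) -> (A=0 B=6)

Answer: 0 6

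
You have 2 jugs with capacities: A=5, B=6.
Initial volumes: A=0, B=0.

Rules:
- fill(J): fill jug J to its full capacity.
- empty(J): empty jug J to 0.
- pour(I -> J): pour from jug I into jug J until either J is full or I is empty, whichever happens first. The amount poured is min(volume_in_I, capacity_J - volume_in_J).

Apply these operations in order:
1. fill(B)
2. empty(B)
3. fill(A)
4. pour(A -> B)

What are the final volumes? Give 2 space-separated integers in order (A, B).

Answer: 0 5

Derivation:
Step 1: fill(B) -> (A=0 B=6)
Step 2: empty(B) -> (A=0 B=0)
Step 3: fill(A) -> (A=5 B=0)
Step 4: pour(A -> B) -> (A=0 B=5)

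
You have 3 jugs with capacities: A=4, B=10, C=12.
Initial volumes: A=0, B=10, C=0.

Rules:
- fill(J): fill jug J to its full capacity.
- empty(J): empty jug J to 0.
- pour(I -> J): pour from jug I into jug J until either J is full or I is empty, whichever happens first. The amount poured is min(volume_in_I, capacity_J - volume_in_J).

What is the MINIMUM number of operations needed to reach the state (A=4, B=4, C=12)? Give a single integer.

Answer: 4

Derivation:
BFS from (A=0, B=10, C=0). One shortest path:
  1. pour(B -> A) -> (A=4 B=6 C=0)
  2. pour(B -> C) -> (A=4 B=0 C=6)
  3. fill(B) -> (A=4 B=10 C=6)
  4. pour(B -> C) -> (A=4 B=4 C=12)
Reached target in 4 moves.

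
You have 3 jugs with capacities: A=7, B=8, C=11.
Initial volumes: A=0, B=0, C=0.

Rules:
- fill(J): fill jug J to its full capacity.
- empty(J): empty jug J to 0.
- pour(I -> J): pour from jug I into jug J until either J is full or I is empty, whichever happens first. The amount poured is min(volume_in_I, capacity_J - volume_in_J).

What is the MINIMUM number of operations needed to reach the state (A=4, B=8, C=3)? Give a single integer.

BFS from (A=0, B=0, C=0). One shortest path:
  1. fill(A) -> (A=7 B=0 C=0)
  2. fill(B) -> (A=7 B=8 C=0)
  3. pour(B -> C) -> (A=7 B=0 C=8)
  4. pour(A -> C) -> (A=4 B=0 C=11)
  5. pour(C -> B) -> (A=4 B=8 C=3)
Reached target in 5 moves.

Answer: 5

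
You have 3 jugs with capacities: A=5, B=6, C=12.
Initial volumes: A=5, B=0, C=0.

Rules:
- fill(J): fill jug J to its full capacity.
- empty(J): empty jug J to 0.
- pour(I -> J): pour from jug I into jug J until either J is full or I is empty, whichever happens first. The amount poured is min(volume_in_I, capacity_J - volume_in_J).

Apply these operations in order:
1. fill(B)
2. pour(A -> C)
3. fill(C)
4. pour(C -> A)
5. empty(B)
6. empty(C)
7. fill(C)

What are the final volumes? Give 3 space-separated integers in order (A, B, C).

Step 1: fill(B) -> (A=5 B=6 C=0)
Step 2: pour(A -> C) -> (A=0 B=6 C=5)
Step 3: fill(C) -> (A=0 B=6 C=12)
Step 4: pour(C -> A) -> (A=5 B=6 C=7)
Step 5: empty(B) -> (A=5 B=0 C=7)
Step 6: empty(C) -> (A=5 B=0 C=0)
Step 7: fill(C) -> (A=5 B=0 C=12)

Answer: 5 0 12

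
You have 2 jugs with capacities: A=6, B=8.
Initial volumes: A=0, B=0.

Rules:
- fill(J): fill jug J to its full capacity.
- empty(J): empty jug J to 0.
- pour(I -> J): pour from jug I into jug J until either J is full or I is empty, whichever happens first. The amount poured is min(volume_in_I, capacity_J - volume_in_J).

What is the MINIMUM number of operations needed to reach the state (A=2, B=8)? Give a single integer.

BFS from (A=0, B=0). One shortest path:
  1. fill(B) -> (A=0 B=8)
  2. pour(B -> A) -> (A=6 B=2)
  3. empty(A) -> (A=0 B=2)
  4. pour(B -> A) -> (A=2 B=0)
  5. fill(B) -> (A=2 B=8)
Reached target in 5 moves.

Answer: 5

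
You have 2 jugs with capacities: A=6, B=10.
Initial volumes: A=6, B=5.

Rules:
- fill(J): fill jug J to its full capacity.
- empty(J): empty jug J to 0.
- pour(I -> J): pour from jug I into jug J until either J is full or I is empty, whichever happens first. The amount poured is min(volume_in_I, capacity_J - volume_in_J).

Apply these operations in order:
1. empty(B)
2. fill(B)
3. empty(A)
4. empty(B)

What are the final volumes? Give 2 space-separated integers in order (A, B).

Answer: 0 0

Derivation:
Step 1: empty(B) -> (A=6 B=0)
Step 2: fill(B) -> (A=6 B=10)
Step 3: empty(A) -> (A=0 B=10)
Step 4: empty(B) -> (A=0 B=0)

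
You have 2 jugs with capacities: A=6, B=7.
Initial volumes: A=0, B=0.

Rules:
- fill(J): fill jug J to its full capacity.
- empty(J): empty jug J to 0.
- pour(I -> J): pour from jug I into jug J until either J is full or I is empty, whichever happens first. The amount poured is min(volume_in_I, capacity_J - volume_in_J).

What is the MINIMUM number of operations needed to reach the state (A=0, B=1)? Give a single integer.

Answer: 3

Derivation:
BFS from (A=0, B=0). One shortest path:
  1. fill(B) -> (A=0 B=7)
  2. pour(B -> A) -> (A=6 B=1)
  3. empty(A) -> (A=0 B=1)
Reached target in 3 moves.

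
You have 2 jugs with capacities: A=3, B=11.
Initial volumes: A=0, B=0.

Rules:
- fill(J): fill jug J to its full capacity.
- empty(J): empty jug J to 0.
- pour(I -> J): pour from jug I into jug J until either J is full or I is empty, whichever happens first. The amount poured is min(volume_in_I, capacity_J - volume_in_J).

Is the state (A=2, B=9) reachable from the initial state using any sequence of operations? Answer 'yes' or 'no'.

Answer: no

Derivation:
BFS explored all 28 reachable states.
Reachable set includes: (0,0), (0,1), (0,2), (0,3), (0,4), (0,5), (0,6), (0,7), (0,8), (0,9), (0,10), (0,11) ...
Target (A=2, B=9) not in reachable set → no.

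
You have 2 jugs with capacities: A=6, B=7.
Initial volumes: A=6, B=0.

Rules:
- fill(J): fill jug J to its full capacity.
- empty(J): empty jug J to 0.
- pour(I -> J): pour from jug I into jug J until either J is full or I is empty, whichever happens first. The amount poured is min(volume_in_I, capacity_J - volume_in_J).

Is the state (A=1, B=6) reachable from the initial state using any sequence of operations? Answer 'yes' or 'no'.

BFS explored all 26 reachable states.
Reachable set includes: (0,0), (0,1), (0,2), (0,3), (0,4), (0,5), (0,6), (0,7), (1,0), (1,7), (2,0), (2,7) ...
Target (A=1, B=6) not in reachable set → no.

Answer: no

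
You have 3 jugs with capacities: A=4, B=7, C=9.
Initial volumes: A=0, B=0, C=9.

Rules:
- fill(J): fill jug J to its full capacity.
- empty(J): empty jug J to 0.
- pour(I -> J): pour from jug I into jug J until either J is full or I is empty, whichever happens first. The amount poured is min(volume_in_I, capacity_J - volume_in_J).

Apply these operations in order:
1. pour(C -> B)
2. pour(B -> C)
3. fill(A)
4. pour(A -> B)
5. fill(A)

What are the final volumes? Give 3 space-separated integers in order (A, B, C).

Answer: 4 4 9

Derivation:
Step 1: pour(C -> B) -> (A=0 B=7 C=2)
Step 2: pour(B -> C) -> (A=0 B=0 C=9)
Step 3: fill(A) -> (A=4 B=0 C=9)
Step 4: pour(A -> B) -> (A=0 B=4 C=9)
Step 5: fill(A) -> (A=4 B=4 C=9)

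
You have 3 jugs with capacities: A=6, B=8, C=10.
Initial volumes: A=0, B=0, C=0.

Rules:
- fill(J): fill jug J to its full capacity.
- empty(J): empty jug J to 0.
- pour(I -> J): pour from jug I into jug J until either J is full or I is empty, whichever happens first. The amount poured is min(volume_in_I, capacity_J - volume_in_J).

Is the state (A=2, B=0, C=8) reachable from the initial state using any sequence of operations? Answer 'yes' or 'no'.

BFS from (A=0, B=0, C=0):
  1. fill(C) -> (A=0 B=0 C=10)
  2. pour(C -> B) -> (A=0 B=8 C=2)
  3. pour(C -> A) -> (A=2 B=8 C=0)
  4. pour(B -> C) -> (A=2 B=0 C=8)
Target reached → yes.

Answer: yes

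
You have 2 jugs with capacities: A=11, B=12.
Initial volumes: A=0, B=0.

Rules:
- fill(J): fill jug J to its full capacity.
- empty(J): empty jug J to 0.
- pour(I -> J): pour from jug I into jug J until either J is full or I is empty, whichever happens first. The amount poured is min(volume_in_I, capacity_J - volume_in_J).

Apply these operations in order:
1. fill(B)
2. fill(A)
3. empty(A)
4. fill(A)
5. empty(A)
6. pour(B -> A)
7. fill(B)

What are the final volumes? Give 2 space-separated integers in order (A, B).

Answer: 11 12

Derivation:
Step 1: fill(B) -> (A=0 B=12)
Step 2: fill(A) -> (A=11 B=12)
Step 3: empty(A) -> (A=0 B=12)
Step 4: fill(A) -> (A=11 B=12)
Step 5: empty(A) -> (A=0 B=12)
Step 6: pour(B -> A) -> (A=11 B=1)
Step 7: fill(B) -> (A=11 B=12)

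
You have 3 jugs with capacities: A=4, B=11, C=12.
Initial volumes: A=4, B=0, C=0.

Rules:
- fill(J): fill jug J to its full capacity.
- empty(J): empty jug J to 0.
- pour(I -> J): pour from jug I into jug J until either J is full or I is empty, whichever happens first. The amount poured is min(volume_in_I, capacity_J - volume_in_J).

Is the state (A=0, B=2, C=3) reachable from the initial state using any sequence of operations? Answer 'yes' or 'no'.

Answer: yes

Derivation:
BFS from (A=4, B=0, C=0):
  1. fill(B) -> (A=4 B=11 C=0)
  2. pour(B -> C) -> (A=4 B=0 C=11)
  3. pour(A -> C) -> (A=3 B=0 C=12)
  4. pour(C -> B) -> (A=3 B=11 C=1)
  5. empty(B) -> (A=3 B=0 C=1)
  6. pour(C -> B) -> (A=3 B=1 C=0)
  7. fill(C) -> (A=3 B=1 C=12)
  8. pour(C -> B) -> (A=3 B=11 C=2)
  9. empty(B) -> (A=3 B=0 C=2)
  10. pour(C -> B) -> (A=3 B=2 C=0)
  11. pour(A -> C) -> (A=0 B=2 C=3)
Target reached → yes.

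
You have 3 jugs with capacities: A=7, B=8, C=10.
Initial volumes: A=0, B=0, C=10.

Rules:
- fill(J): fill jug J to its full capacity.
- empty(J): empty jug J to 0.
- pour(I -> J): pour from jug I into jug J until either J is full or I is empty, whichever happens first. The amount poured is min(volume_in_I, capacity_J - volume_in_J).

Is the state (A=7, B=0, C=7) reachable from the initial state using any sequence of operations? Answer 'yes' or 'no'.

BFS from (A=0, B=0, C=10):
  1. fill(A) -> (A=7 B=0 C=10)
  2. empty(C) -> (A=7 B=0 C=0)
  3. pour(A -> C) -> (A=0 B=0 C=7)
  4. fill(A) -> (A=7 B=0 C=7)
Target reached → yes.

Answer: yes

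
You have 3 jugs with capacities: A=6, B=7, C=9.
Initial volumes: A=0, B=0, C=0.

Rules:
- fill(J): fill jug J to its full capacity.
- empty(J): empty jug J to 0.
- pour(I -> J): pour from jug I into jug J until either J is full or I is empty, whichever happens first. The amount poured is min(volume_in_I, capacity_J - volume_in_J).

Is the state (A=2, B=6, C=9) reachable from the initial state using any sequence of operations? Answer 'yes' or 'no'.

Answer: yes

Derivation:
BFS from (A=0, B=0, C=0):
  1. fill(A) -> (A=6 B=0 C=0)
  2. fill(C) -> (A=6 B=0 C=9)
  3. pour(C -> B) -> (A=6 B=7 C=2)
  4. empty(B) -> (A=6 B=0 C=2)
  5. pour(A -> B) -> (A=0 B=6 C=2)
  6. pour(C -> A) -> (A=2 B=6 C=0)
  7. fill(C) -> (A=2 B=6 C=9)
Target reached → yes.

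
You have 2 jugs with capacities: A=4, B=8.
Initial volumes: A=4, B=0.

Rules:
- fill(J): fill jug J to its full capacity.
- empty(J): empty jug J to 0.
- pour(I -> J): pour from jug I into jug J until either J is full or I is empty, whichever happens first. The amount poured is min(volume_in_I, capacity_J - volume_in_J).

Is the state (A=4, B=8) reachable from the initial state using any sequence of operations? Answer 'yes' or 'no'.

BFS from (A=4, B=0):
  1. fill(B) -> (A=4 B=8)
Target reached → yes.

Answer: yes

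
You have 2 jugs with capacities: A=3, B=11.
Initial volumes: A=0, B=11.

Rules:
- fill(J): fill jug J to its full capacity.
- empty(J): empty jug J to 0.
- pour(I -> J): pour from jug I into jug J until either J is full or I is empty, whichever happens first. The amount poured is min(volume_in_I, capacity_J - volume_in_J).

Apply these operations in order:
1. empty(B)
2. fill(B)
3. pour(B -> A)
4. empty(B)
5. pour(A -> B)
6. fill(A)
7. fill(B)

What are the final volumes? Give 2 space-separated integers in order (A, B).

Answer: 3 11

Derivation:
Step 1: empty(B) -> (A=0 B=0)
Step 2: fill(B) -> (A=0 B=11)
Step 3: pour(B -> A) -> (A=3 B=8)
Step 4: empty(B) -> (A=3 B=0)
Step 5: pour(A -> B) -> (A=0 B=3)
Step 6: fill(A) -> (A=3 B=3)
Step 7: fill(B) -> (A=3 B=11)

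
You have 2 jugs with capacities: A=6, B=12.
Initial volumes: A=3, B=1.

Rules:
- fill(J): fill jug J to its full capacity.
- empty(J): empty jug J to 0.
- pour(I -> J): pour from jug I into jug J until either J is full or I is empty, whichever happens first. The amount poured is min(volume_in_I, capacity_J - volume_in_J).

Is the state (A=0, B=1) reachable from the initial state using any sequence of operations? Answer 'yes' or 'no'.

Answer: yes

Derivation:
BFS from (A=3, B=1):
  1. empty(A) -> (A=0 B=1)
Target reached → yes.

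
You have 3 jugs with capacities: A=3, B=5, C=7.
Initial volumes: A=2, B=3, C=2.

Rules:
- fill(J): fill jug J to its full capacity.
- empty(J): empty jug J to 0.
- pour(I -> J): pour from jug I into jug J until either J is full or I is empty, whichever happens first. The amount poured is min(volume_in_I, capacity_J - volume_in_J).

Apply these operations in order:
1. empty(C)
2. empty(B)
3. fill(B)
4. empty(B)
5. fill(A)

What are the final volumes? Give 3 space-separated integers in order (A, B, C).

Step 1: empty(C) -> (A=2 B=3 C=0)
Step 2: empty(B) -> (A=2 B=0 C=0)
Step 3: fill(B) -> (A=2 B=5 C=0)
Step 4: empty(B) -> (A=2 B=0 C=0)
Step 5: fill(A) -> (A=3 B=0 C=0)

Answer: 3 0 0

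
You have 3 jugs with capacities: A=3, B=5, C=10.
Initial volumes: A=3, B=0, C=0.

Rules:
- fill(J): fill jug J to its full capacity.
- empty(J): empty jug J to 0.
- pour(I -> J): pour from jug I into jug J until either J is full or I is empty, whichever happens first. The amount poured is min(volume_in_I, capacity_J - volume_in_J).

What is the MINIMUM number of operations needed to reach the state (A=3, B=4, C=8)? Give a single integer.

BFS from (A=3, B=0, C=0). One shortest path:
  1. empty(A) -> (A=0 B=0 C=0)
  2. fill(C) -> (A=0 B=0 C=10)
  3. pour(C -> B) -> (A=0 B=5 C=5)
  4. pour(B -> A) -> (A=3 B=2 C=5)
  5. pour(A -> C) -> (A=0 B=2 C=8)
  6. pour(B -> A) -> (A=2 B=0 C=8)
  7. fill(B) -> (A=2 B=5 C=8)
  8. pour(B -> A) -> (A=3 B=4 C=8)
Reached target in 8 moves.

Answer: 8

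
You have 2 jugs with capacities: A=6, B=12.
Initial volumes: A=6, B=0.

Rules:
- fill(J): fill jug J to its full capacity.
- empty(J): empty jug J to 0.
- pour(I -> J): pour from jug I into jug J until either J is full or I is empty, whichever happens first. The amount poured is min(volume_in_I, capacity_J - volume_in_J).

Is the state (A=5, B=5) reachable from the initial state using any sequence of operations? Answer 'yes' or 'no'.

BFS explored all 6 reachable states.
Reachable set includes: (0,0), (0,6), (0,12), (6,0), (6,6), (6,12)
Target (A=5, B=5) not in reachable set → no.

Answer: no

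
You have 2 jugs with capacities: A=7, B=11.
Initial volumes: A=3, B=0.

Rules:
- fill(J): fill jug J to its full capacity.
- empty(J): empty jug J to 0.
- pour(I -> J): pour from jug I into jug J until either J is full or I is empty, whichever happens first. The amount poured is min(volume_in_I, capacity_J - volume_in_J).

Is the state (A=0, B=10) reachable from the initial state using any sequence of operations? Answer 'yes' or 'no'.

BFS from (A=3, B=0):
  1. pour(A -> B) -> (A=0 B=3)
  2. fill(A) -> (A=7 B=3)
  3. pour(A -> B) -> (A=0 B=10)
Target reached → yes.

Answer: yes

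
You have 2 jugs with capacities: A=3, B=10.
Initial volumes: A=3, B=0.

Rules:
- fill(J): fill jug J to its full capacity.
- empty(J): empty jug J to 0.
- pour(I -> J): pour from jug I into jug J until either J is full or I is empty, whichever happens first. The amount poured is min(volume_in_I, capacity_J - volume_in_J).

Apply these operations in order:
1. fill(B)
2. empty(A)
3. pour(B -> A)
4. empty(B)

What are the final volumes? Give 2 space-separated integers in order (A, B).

Step 1: fill(B) -> (A=3 B=10)
Step 2: empty(A) -> (A=0 B=10)
Step 3: pour(B -> A) -> (A=3 B=7)
Step 4: empty(B) -> (A=3 B=0)

Answer: 3 0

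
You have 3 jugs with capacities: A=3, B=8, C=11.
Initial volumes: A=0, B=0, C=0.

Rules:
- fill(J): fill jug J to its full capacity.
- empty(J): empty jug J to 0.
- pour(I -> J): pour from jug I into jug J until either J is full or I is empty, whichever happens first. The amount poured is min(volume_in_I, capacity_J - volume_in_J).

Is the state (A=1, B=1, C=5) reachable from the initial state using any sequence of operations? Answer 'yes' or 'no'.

BFS explored all 292 reachable states.
Reachable set includes: (0,0,0), (0,0,1), (0,0,2), (0,0,3), (0,0,4), (0,0,5), (0,0,6), (0,0,7), (0,0,8), (0,0,9), (0,0,10), (0,0,11) ...
Target (A=1, B=1, C=5) not in reachable set → no.

Answer: no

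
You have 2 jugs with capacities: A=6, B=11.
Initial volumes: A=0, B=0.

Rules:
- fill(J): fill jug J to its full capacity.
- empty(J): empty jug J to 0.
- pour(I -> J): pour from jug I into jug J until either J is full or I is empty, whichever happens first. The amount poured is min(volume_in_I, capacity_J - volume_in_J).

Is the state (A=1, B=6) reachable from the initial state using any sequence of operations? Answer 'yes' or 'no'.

Answer: no

Derivation:
BFS explored all 34 reachable states.
Reachable set includes: (0,0), (0,1), (0,2), (0,3), (0,4), (0,5), (0,6), (0,7), (0,8), (0,9), (0,10), (0,11) ...
Target (A=1, B=6) not in reachable set → no.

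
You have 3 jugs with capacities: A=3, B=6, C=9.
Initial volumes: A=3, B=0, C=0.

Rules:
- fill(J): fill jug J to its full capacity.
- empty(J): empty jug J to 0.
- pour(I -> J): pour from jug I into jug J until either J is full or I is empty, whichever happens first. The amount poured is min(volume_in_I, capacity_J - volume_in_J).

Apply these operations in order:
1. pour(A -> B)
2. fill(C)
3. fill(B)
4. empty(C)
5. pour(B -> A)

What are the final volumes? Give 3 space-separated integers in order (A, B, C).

Step 1: pour(A -> B) -> (A=0 B=3 C=0)
Step 2: fill(C) -> (A=0 B=3 C=9)
Step 3: fill(B) -> (A=0 B=6 C=9)
Step 4: empty(C) -> (A=0 B=6 C=0)
Step 5: pour(B -> A) -> (A=3 B=3 C=0)

Answer: 3 3 0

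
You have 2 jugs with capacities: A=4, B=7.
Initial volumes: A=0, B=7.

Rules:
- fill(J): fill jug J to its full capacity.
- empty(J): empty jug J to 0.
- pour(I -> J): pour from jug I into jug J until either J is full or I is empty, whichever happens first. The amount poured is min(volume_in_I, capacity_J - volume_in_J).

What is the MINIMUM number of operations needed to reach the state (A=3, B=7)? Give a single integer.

BFS from (A=0, B=7). One shortest path:
  1. pour(B -> A) -> (A=4 B=3)
  2. empty(A) -> (A=0 B=3)
  3. pour(B -> A) -> (A=3 B=0)
  4. fill(B) -> (A=3 B=7)
Reached target in 4 moves.

Answer: 4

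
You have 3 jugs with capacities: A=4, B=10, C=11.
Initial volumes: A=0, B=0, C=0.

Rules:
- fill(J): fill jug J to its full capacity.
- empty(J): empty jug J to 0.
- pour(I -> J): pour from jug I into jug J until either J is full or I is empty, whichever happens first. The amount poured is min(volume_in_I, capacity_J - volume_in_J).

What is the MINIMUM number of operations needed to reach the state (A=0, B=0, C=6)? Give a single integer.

Answer: 4

Derivation:
BFS from (A=0, B=0, C=0). One shortest path:
  1. fill(B) -> (A=0 B=10 C=0)
  2. pour(B -> A) -> (A=4 B=6 C=0)
  3. empty(A) -> (A=0 B=6 C=0)
  4. pour(B -> C) -> (A=0 B=0 C=6)
Reached target in 4 moves.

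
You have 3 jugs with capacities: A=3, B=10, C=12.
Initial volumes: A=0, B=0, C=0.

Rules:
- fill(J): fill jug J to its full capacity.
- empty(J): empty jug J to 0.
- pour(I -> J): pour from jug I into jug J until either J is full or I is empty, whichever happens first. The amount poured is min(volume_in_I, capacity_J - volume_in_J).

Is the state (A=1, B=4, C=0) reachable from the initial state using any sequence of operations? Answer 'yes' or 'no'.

Answer: yes

Derivation:
BFS from (A=0, B=0, C=0):
  1. fill(B) -> (A=0 B=10 C=0)
  2. pour(B -> C) -> (A=0 B=0 C=10)
  3. fill(B) -> (A=0 B=10 C=10)
  4. pour(B -> A) -> (A=3 B=7 C=10)
  5. empty(A) -> (A=0 B=7 C=10)
  6. pour(B -> A) -> (A=3 B=4 C=10)
  7. pour(A -> C) -> (A=1 B=4 C=12)
  8. empty(C) -> (A=1 B=4 C=0)
Target reached → yes.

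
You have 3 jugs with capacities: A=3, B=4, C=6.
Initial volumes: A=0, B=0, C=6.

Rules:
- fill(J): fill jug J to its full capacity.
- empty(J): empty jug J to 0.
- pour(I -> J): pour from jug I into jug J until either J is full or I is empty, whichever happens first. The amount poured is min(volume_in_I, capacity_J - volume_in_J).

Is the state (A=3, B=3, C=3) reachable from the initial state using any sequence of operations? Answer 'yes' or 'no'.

Answer: yes

Derivation:
BFS from (A=0, B=0, C=6):
  1. fill(A) -> (A=3 B=0 C=6)
  2. pour(A -> B) -> (A=0 B=3 C=6)
  3. pour(C -> A) -> (A=3 B=3 C=3)
Target reached → yes.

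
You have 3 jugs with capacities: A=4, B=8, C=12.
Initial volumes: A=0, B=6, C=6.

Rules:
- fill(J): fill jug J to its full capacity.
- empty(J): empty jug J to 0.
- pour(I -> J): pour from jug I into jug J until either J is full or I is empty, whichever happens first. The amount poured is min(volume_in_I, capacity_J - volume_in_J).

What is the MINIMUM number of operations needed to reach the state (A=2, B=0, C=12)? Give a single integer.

Answer: 3

Derivation:
BFS from (A=0, B=6, C=6). One shortest path:
  1. fill(B) -> (A=0 B=8 C=6)
  2. pour(B -> C) -> (A=0 B=2 C=12)
  3. pour(B -> A) -> (A=2 B=0 C=12)
Reached target in 3 moves.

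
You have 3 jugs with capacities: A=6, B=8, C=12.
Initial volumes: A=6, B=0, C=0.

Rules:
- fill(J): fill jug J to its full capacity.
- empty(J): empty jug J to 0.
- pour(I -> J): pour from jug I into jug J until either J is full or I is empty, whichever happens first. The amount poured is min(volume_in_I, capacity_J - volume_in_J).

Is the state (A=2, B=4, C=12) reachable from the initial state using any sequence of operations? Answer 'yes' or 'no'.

BFS from (A=6, B=0, C=0):
  1. fill(B) -> (A=6 B=8 C=0)
  2. pour(B -> C) -> (A=6 B=0 C=8)
  3. pour(A -> C) -> (A=2 B=0 C=12)
  4. pour(C -> B) -> (A=2 B=8 C=4)
  5. empty(B) -> (A=2 B=0 C=4)
  6. pour(C -> B) -> (A=2 B=4 C=0)
  7. fill(C) -> (A=2 B=4 C=12)
Target reached → yes.

Answer: yes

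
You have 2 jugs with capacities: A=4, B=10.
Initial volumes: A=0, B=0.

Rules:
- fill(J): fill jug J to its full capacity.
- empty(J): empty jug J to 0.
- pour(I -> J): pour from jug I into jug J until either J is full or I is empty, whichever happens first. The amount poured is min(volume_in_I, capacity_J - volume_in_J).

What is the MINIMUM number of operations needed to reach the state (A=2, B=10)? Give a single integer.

BFS from (A=0, B=0). One shortest path:
  1. fill(A) -> (A=4 B=0)
  2. pour(A -> B) -> (A=0 B=4)
  3. fill(A) -> (A=4 B=4)
  4. pour(A -> B) -> (A=0 B=8)
  5. fill(A) -> (A=4 B=8)
  6. pour(A -> B) -> (A=2 B=10)
Reached target in 6 moves.

Answer: 6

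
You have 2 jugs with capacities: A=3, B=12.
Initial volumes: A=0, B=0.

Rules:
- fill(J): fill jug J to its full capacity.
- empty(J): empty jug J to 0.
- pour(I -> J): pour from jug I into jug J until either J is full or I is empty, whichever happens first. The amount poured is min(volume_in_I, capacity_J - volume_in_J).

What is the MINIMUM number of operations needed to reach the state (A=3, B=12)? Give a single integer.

Answer: 2

Derivation:
BFS from (A=0, B=0). One shortest path:
  1. fill(A) -> (A=3 B=0)
  2. fill(B) -> (A=3 B=12)
Reached target in 2 moves.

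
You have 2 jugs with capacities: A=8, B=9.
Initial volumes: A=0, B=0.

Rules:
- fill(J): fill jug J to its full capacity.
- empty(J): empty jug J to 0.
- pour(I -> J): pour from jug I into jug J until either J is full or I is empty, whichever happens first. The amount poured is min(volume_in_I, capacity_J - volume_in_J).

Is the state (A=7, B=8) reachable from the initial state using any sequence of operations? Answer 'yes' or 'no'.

Answer: no

Derivation:
BFS explored all 34 reachable states.
Reachable set includes: (0,0), (0,1), (0,2), (0,3), (0,4), (0,5), (0,6), (0,7), (0,8), (0,9), (1,0), (1,9) ...
Target (A=7, B=8) not in reachable set → no.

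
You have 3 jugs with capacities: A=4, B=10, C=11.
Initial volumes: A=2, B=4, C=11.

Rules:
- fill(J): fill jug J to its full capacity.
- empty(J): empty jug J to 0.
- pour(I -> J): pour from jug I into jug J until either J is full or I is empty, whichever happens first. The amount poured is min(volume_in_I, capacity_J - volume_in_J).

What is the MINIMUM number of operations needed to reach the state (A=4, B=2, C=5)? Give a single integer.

BFS from (A=2, B=4, C=11). One shortest path:
  1. pour(C -> B) -> (A=2 B=10 C=5)
  2. empty(B) -> (A=2 B=0 C=5)
  3. pour(A -> B) -> (A=0 B=2 C=5)
  4. fill(A) -> (A=4 B=2 C=5)
Reached target in 4 moves.

Answer: 4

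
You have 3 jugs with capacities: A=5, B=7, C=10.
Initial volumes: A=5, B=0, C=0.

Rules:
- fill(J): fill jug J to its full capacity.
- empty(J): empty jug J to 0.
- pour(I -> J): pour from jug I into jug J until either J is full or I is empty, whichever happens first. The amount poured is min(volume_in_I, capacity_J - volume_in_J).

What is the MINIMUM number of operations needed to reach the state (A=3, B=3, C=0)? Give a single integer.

Answer: 8

Derivation:
BFS from (A=5, B=0, C=0). One shortest path:
  1. fill(C) -> (A=5 B=0 C=10)
  2. pour(A -> B) -> (A=0 B=5 C=10)
  3. fill(A) -> (A=5 B=5 C=10)
  4. pour(A -> B) -> (A=3 B=7 C=10)
  5. empty(B) -> (A=3 B=0 C=10)
  6. pour(C -> B) -> (A=3 B=7 C=3)
  7. empty(B) -> (A=3 B=0 C=3)
  8. pour(C -> B) -> (A=3 B=3 C=0)
Reached target in 8 moves.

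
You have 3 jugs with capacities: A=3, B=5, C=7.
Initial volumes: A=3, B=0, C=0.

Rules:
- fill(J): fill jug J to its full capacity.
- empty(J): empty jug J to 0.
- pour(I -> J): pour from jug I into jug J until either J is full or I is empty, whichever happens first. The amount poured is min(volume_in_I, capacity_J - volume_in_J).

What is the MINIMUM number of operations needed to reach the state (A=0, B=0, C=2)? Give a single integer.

BFS from (A=3, B=0, C=0). One shortest path:
  1. empty(A) -> (A=0 B=0 C=0)
  2. fill(C) -> (A=0 B=0 C=7)
  3. pour(C -> B) -> (A=0 B=5 C=2)
  4. empty(B) -> (A=0 B=0 C=2)
Reached target in 4 moves.

Answer: 4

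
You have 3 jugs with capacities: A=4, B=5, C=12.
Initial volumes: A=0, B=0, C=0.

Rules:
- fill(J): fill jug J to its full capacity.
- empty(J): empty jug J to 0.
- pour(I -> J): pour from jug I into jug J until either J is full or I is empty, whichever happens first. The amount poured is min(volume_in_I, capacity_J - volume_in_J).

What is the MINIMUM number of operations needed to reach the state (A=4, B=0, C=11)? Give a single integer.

Answer: 6

Derivation:
BFS from (A=0, B=0, C=0). One shortest path:
  1. fill(A) -> (A=4 B=0 C=0)
  2. fill(C) -> (A=4 B=0 C=12)
  3. pour(A -> B) -> (A=0 B=4 C=12)
  4. fill(A) -> (A=4 B=4 C=12)
  5. pour(C -> B) -> (A=4 B=5 C=11)
  6. empty(B) -> (A=4 B=0 C=11)
Reached target in 6 moves.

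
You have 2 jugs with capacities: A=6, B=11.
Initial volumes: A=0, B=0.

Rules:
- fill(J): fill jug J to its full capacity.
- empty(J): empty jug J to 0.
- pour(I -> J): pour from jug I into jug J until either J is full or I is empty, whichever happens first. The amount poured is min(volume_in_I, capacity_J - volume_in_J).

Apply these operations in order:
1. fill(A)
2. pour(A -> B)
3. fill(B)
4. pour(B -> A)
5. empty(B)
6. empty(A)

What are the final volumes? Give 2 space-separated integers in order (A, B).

Answer: 0 0

Derivation:
Step 1: fill(A) -> (A=6 B=0)
Step 2: pour(A -> B) -> (A=0 B=6)
Step 3: fill(B) -> (A=0 B=11)
Step 4: pour(B -> A) -> (A=6 B=5)
Step 5: empty(B) -> (A=6 B=0)
Step 6: empty(A) -> (A=0 B=0)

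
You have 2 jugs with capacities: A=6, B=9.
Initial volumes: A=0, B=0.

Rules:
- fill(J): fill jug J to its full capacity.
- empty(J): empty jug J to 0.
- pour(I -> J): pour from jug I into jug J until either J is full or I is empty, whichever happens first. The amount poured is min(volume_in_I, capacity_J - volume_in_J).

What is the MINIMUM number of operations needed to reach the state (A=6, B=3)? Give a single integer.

BFS from (A=0, B=0). One shortest path:
  1. fill(B) -> (A=0 B=9)
  2. pour(B -> A) -> (A=6 B=3)
Reached target in 2 moves.

Answer: 2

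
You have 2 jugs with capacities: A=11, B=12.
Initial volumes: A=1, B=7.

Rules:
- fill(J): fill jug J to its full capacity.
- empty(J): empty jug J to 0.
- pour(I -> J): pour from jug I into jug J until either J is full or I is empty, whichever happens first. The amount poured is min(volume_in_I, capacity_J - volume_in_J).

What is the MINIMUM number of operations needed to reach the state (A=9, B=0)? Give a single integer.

BFS from (A=1, B=7). One shortest path:
  1. pour(B -> A) -> (A=8 B=0)
  2. fill(B) -> (A=8 B=12)
  3. pour(B -> A) -> (A=11 B=9)
  4. empty(A) -> (A=0 B=9)
  5. pour(B -> A) -> (A=9 B=0)
Reached target in 5 moves.

Answer: 5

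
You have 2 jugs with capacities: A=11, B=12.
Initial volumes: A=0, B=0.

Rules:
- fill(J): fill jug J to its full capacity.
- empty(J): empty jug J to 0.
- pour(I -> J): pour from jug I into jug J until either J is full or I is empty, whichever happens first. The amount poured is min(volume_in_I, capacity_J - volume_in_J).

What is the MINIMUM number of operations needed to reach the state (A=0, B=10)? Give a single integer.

Answer: 6

Derivation:
BFS from (A=0, B=0). One shortest path:
  1. fill(A) -> (A=11 B=0)
  2. pour(A -> B) -> (A=0 B=11)
  3. fill(A) -> (A=11 B=11)
  4. pour(A -> B) -> (A=10 B=12)
  5. empty(B) -> (A=10 B=0)
  6. pour(A -> B) -> (A=0 B=10)
Reached target in 6 moves.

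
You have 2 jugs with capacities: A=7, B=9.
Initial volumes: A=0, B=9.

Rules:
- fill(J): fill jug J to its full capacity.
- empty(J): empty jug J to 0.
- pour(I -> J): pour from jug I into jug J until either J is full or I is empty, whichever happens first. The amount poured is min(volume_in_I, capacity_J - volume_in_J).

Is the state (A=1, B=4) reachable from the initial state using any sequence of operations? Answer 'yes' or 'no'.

Answer: no

Derivation:
BFS explored all 32 reachable states.
Reachable set includes: (0,0), (0,1), (0,2), (0,3), (0,4), (0,5), (0,6), (0,7), (0,8), (0,9), (1,0), (1,9) ...
Target (A=1, B=4) not in reachable set → no.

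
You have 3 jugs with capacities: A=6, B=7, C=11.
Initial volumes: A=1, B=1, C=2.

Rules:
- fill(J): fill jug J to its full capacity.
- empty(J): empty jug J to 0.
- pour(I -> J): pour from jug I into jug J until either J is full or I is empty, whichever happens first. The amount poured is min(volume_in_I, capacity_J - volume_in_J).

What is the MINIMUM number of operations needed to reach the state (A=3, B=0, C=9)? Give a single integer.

Answer: 7

Derivation:
BFS from (A=1, B=1, C=2). One shortest path:
  1. pour(B -> A) -> (A=2 B=0 C=2)
  2. fill(B) -> (A=2 B=7 C=2)
  3. pour(B -> A) -> (A=6 B=3 C=2)
  4. empty(A) -> (A=0 B=3 C=2)
  5. pour(B -> A) -> (A=3 B=0 C=2)
  6. fill(B) -> (A=3 B=7 C=2)
  7. pour(B -> C) -> (A=3 B=0 C=9)
Reached target in 7 moves.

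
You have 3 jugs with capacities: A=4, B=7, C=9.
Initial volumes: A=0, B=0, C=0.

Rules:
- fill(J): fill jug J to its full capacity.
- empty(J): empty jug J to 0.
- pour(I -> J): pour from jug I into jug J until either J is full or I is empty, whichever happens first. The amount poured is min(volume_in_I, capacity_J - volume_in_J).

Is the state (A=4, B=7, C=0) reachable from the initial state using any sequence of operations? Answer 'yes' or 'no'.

BFS from (A=0, B=0, C=0):
  1. fill(A) -> (A=4 B=0 C=0)
  2. fill(B) -> (A=4 B=7 C=0)
Target reached → yes.

Answer: yes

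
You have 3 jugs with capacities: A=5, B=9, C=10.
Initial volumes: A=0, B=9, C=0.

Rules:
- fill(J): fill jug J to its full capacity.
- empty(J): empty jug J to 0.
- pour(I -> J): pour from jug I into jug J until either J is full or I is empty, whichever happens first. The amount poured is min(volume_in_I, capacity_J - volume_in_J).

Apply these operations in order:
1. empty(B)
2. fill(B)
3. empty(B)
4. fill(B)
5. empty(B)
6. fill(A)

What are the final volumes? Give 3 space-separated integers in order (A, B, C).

Step 1: empty(B) -> (A=0 B=0 C=0)
Step 2: fill(B) -> (A=0 B=9 C=0)
Step 3: empty(B) -> (A=0 B=0 C=0)
Step 4: fill(B) -> (A=0 B=9 C=0)
Step 5: empty(B) -> (A=0 B=0 C=0)
Step 6: fill(A) -> (A=5 B=0 C=0)

Answer: 5 0 0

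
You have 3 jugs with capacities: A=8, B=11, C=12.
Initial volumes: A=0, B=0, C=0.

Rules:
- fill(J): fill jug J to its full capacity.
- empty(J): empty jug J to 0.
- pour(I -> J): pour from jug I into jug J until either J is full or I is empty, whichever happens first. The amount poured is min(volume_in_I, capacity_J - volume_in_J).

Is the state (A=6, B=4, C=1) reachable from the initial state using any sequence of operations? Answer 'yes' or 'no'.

Answer: no

Derivation:
BFS explored all 634 reachable states.
Reachable set includes: (0,0,0), (0,0,1), (0,0,2), (0,0,3), (0,0,4), (0,0,5), (0,0,6), (0,0,7), (0,0,8), (0,0,9), (0,0,10), (0,0,11) ...
Target (A=6, B=4, C=1) not in reachable set → no.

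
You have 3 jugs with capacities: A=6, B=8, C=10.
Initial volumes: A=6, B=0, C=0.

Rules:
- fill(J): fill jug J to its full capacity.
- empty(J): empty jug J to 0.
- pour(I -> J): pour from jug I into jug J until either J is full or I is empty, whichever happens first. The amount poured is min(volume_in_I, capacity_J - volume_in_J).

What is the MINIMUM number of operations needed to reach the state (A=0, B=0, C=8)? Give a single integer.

BFS from (A=6, B=0, C=0). One shortest path:
  1. empty(A) -> (A=0 B=0 C=0)
  2. fill(B) -> (A=0 B=8 C=0)
  3. pour(B -> C) -> (A=0 B=0 C=8)
Reached target in 3 moves.

Answer: 3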